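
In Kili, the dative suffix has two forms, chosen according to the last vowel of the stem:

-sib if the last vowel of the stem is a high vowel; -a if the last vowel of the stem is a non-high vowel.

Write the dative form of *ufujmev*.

Since the last vowel of *ufujmev* is /e/ (a non-high vowel), it takes -a, giving *ufujmeva*.

ufujmeva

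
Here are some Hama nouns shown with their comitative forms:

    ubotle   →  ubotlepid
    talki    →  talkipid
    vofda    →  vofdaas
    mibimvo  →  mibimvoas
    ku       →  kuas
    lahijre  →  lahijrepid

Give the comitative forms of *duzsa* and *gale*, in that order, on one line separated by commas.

The pattern is front/back vowel harmony: -pid when the last vowel of the stem is a front vowel (*ubotle*, *talki*, *lahijre*); -as when the last vowel of the stem is a back vowel (*vofda*, *mibimvo*, *ku*).
*duzsa*: last vowel = /a/, a back vowel → -as → *duzsaas*.
*gale*: last vowel = /e/, a front vowel → -pid → *galepid*.

duzsaas, galepid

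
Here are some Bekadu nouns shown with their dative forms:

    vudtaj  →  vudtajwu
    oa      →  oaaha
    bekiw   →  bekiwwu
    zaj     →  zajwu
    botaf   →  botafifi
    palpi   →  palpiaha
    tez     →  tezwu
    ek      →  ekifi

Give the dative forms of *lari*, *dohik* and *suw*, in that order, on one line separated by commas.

The pattern is voicing of the final sound: -ifi when the stem ends in a voiceless consonant (*botaf*, *ek*); -wu when the stem ends in a voiced consonant (*vudtaj*, *bekiw*, *zaj*, *tez*); -aha when the stem ends in a vowel (*oa*, *palpi*).
Since the final sound of *lari* is /i/ (a vowel), it takes -aha, giving *lariaha*.
*dohik* — final sound /k/ (a voiceless consonant) → -ifi → *dohikifi*.
*suw*: final sound = /w/, a voiced consonant → -wu → *suwwu*.

lariaha, dohikifi, suwwu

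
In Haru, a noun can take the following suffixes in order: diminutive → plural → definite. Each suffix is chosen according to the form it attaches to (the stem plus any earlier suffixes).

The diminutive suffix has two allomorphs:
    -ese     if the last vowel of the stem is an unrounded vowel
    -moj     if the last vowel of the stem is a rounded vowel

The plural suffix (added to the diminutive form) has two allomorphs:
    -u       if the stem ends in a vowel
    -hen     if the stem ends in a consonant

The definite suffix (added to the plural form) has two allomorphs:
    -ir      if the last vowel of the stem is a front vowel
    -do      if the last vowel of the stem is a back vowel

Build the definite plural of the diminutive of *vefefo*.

vefefomojhenir

Since the last vowel of *vefefo* is /o/ (a rounded vowel), it takes -moj, giving *vefefomoj*.
The diminutive form *vefefomoj*: final sound = /j/, a consonant → -hen → *vefefomojhen*.
The plural form *vefefomojhen*: last vowel = /e/, a front vowel → -ir → *vefefomojhenir*.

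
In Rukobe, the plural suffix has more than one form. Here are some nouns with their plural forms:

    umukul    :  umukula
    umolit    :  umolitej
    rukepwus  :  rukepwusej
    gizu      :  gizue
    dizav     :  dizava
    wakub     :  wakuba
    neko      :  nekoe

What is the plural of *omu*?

omue

Looking at the final sound of each stem: -ej when the stem ends in a voiceless consonant (*umolit*, *rukepwus*); -a when the stem ends in a voiced consonant (*umukul*, *dizav*, *wakub*); -e when the stem ends in a vowel (*gizu*, *neko*).
The final sound of *omu* is /u/, which is a vowel, so the suffix is -e, giving *omue*.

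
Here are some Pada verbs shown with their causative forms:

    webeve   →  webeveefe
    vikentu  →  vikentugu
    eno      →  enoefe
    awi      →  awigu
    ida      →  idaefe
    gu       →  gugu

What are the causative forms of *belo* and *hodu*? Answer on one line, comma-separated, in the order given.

beloefe, hodugu

Looking at the last vowel of each stem: -gu when the last vowel of the stem is a high vowel (*vikentu*, *awi*, *gu*); -efe when the last vowel of the stem is a non-high vowel (*webeve*, *eno*, *ida*).
*belo* — last vowel /o/ (a non-high vowel) → -efe → *beloefe*.
*hodu* — last vowel /u/ (a high vowel) → -gu → *hodugu*.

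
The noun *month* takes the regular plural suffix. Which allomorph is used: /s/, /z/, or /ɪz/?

The stem *month* ends in a voiceless non-sibilant consonant.
The plural suffix surfaces as /ɪz/ after sibilants, /s/ after other voiceless consonants, and /z/ after other voiced sounds.
So the plural -s on *month* is pronounced /s/.

/s/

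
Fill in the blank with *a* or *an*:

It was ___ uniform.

a

The indefinite article is chosen by the initial *sound* of the following word, not its spelling.
*uniform* begins with the sound /juː/ (u pronounced /juː/) — a consonant sound.
So the article is *a*: It was a uniform.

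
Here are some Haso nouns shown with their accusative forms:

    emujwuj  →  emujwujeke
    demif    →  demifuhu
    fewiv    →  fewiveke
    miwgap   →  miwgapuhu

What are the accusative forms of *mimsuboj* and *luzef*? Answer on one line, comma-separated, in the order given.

Looking at the final consonant of each stem: -uhu when the stem ends in a voiceless consonant (*demif*, *miwgap*); -eke when the stem ends in a voiced consonant (*emujwuj*, *fewiv*).
The final consonant of *mimsuboj* is /j/, which is voiced, so the suffix is -eke, giving *mimsubojeke*.
The final consonant of *luzef* is /f/, which is voiceless, so the suffix is -uhu, giving *luzefuhu*.

mimsubojeke, luzefuhu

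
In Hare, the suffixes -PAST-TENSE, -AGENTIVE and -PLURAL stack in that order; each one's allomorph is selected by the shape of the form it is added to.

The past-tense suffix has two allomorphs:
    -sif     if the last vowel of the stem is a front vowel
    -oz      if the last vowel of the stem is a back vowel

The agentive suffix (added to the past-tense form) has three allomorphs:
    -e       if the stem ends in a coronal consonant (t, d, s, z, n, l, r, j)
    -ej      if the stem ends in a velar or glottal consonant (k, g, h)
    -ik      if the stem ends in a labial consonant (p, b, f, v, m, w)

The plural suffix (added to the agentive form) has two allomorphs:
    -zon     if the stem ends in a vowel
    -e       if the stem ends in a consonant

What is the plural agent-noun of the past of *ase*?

*ase*: last vowel = /e/, a front vowel → -sif → *asesif*.
The past-tense form *asesif* — final consonant /f/ (labial) → -ik → *asesifik*.
The final sound of the agentive form *asesifik* is /k/, which is a consonant, so the plural suffix is -e, giving *asesifike*.

asesifike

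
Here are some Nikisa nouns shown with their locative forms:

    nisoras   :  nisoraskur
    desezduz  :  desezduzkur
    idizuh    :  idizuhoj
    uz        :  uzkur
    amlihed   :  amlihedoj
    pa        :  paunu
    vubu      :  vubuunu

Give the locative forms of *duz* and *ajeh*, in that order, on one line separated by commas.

duzkur, ajehoj

The pattern is sibilance of the final sound: -kur when the stem ends in a sibilant (*nisoras*, *desezduz*, *uz*); -oj when the stem ends in a non-sibilant consonant (*idizuh*, *amlihed*); -unu when the stem ends in a vowel (*pa*, *vubu*).
The final sound of *duz* is /z/, which is a sibilant, so the suffix is -kur, giving *duzkur*.
*ajeh*: final sound = /h/, a non-sibilant consonant → -oj → *ajehoj*.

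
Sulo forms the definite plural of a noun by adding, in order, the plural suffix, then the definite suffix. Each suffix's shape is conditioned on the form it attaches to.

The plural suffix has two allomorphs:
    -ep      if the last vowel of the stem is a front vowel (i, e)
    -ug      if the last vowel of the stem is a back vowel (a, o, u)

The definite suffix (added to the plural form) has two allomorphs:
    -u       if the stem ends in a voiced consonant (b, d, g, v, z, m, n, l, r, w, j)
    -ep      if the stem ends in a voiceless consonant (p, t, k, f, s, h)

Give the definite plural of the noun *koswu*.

Since the last vowel of *koswu* is /u/ (a back vowel), it takes -ug, giving *koswuug*.
Since the final consonant of the plural form *koswuug* is /g/ (voiced), it takes -u, giving *koswuugu*.

koswuugu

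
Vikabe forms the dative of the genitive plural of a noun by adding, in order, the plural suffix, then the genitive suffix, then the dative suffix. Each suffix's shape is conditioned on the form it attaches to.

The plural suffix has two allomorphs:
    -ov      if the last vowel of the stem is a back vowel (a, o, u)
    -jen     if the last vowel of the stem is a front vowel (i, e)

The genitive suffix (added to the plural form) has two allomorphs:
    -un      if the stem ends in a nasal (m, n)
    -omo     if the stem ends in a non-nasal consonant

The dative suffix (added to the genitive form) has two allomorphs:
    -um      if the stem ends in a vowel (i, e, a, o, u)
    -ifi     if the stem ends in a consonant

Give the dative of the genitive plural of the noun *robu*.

Since the last vowel of *robu* is /u/ (a back vowel), it takes -ov, giving *robuov*.
The plural form *robuov*: final consonant = /v/, non-nasal → -omo → *robuovomo*.
The final sound of the genitive form *robuovomo* is /o/, which is a vowel, so the dative suffix is -um, giving *robuovomoum*.

robuovomoum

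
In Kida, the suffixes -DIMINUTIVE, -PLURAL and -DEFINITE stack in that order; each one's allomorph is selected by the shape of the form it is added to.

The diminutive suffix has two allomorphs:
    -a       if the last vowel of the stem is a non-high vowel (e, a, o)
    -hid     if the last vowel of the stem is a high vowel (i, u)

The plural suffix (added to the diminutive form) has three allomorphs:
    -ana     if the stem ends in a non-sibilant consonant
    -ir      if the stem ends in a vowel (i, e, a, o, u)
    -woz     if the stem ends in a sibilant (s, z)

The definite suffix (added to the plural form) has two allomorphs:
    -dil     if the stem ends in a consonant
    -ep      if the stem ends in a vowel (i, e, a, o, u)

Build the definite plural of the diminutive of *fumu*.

*fumu*: last vowel = /u/, a high vowel → -hid → *fumuhid*.
Since the final sound of the diminutive form *fumuhid* is /d/ (a non-sibilant consonant), it takes -ana, giving *fumuhidana*.
The plural form *fumuhidana*: final sound = /a/, a vowel → -ep → *fumuhidanaep*.

fumuhidanaep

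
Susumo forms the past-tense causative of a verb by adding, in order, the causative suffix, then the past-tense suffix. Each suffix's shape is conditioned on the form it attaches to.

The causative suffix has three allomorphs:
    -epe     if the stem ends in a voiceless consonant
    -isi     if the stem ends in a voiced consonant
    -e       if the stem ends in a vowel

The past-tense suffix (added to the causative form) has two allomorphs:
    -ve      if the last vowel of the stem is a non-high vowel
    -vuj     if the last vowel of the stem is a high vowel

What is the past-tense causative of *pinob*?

The final sound of *pinob* is /b/, which is a voiced consonant, so the causative suffix is -isi, giving *pinobisi*.
The last vowel of the causative form *pinobisi* is /i/, which is a high vowel, so the past-tense suffix is -vuj, giving *pinobisivuj*.

pinobisivuj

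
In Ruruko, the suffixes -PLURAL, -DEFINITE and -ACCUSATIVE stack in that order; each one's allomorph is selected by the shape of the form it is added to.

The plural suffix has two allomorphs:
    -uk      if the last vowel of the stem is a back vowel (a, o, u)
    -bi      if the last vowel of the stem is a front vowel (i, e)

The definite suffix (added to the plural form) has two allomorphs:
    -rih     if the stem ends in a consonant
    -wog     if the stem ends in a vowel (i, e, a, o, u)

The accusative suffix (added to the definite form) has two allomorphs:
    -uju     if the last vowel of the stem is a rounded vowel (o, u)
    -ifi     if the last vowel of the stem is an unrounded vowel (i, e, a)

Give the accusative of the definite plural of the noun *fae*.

The last vowel of *fae* is /e/, which is a front vowel, so the plural suffix is -bi, giving *faebi*.
The final sound of the plural form *faebi* is /i/, which is a vowel, so the definite suffix is -wog, giving *faebiwog*.
Since the last vowel of the definite form *faebiwog* is /o/ (a rounded vowel), it takes -uju, giving *faebiwoguju*.

faebiwoguju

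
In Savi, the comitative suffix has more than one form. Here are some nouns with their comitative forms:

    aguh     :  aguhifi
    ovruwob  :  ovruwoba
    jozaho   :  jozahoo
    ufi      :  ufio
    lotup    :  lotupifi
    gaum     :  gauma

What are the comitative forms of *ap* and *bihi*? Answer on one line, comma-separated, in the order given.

apifi, bihio

The suffix is conditioned by the final sound: -ifi when the stem ends in a voiceless consonant (*aguh*, *lotup*); -a when the stem ends in a voiced consonant (*ovruwob*, *gaum*); -o when the stem ends in a vowel (*jozaho*, *ufi*).
*ap* — final sound /p/ (a voiceless consonant) → -ifi → *apifi*.
The final sound of *bihi* is /i/, which is a vowel, so the suffix is -o, giving *bihio*.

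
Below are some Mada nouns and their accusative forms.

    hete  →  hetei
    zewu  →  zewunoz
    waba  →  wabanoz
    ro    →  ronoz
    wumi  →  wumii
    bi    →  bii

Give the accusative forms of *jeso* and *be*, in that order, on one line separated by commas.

jesonoz, bei

The pattern is front/back vowel harmony: -i when the last vowel of the stem is a front vowel (*hete*, *wumi*, *bi*); -noz when the last vowel of the stem is a back vowel (*zewu*, *waba*, *ro*).
Since the last vowel of *jeso* is /o/ (a back vowel), it takes -noz, giving *jesonoz*.
Since the last vowel of *be* is /e/ (a front vowel), it takes -i, giving *bei*.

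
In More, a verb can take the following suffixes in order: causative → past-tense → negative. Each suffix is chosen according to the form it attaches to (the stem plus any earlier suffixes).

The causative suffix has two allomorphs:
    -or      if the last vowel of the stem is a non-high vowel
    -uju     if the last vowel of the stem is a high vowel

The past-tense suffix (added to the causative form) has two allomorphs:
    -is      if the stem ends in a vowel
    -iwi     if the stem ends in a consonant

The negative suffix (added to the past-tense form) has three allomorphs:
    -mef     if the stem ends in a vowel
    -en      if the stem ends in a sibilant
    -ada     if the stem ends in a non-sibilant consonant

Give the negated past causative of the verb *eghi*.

eghiujuisen

The last vowel of *eghi* is /i/, which is a high vowel, so the causative suffix is -uju, giving *eghiuju*.
The causative form *eghiuju*: final sound = /u/, a vowel → -is → *eghiujuis*.
The final sound of the past-tense form *eghiujuis* is /s/, which is a sibilant, so the negative suffix is -en, giving *eghiujuisen*.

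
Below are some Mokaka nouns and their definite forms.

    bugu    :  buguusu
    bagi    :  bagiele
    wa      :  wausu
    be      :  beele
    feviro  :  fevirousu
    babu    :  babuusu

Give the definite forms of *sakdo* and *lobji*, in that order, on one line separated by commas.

The pattern is front/back vowel harmony: -ele when the last vowel of the stem is a front vowel (*bagi*, *be*); -usu when the last vowel of the stem is a back vowel (*bugu*, *wa*, *feviro*, *babu*).
The last vowel of *sakdo* is /o/, which is a back vowel, so the suffix is -usu, giving *sakdousu*.
*lobji*: last vowel = /i/, a front vowel → -ele → *lobjiele*.

sakdousu, lobjiele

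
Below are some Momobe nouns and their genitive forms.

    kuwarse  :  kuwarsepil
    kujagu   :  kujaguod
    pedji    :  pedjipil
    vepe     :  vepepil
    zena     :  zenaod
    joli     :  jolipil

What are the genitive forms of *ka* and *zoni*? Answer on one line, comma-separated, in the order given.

kaod, zonipil

The pattern is front/back vowel harmony: -pil when the last vowel of the stem is a front vowel (*kuwarse*, *pedji*, *vepe*, *joli*); -od when the last vowel of the stem is a back vowel (*kujagu*, *zena*).
*ka* — last vowel /a/ (a back vowel) → -od → *kaod*.
The last vowel of *zoni* is /i/, which is a front vowel, so the suffix is -pil, giving *zonipil*.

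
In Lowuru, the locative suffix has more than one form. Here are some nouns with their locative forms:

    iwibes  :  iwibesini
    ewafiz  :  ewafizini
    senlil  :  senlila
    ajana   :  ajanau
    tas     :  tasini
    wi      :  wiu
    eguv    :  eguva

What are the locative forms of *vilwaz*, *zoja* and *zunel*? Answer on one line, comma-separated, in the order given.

vilwazini, zojau, zunela

The alternation tracks the final sound of the stem — -ini when the stem ends in a sibilant (*iwibes*, *ewafiz*, *tas*); -a when the stem ends in a non-sibilant consonant (*senlil*, *eguv*); -u when the stem ends in a vowel (*ajana*, *wi*).
*vilwaz*: final sound = /z/, a sibilant → -ini → *vilwazini*.
*zoja*: final sound = /a/, a vowel → -u → *zojau*.
*zunel* — final sound /l/ (a non-sibilant consonant) → -a → *zunela*.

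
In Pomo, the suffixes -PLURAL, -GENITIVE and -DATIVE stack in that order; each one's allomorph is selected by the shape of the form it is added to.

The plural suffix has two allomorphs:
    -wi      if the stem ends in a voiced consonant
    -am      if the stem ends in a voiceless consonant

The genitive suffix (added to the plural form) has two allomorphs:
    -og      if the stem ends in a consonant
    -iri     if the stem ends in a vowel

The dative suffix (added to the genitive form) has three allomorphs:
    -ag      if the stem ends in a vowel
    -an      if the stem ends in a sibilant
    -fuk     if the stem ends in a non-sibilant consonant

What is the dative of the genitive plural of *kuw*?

kuwwiiriag

*kuw*: final consonant = /w/, voiced → -wi → *kuwwi*.
The plural form *kuwwi*: final sound = /i/, a vowel → -iri → *kuwwiiri*.
Since the final sound of the genitive form *kuwwiiri* is /i/ (a vowel), it takes -ag, giving *kuwwiiriag*.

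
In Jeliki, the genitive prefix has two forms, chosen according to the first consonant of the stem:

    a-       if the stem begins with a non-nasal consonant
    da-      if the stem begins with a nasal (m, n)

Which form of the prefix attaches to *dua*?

*dua*: first consonant = /d/, non-nasal → a-.

a-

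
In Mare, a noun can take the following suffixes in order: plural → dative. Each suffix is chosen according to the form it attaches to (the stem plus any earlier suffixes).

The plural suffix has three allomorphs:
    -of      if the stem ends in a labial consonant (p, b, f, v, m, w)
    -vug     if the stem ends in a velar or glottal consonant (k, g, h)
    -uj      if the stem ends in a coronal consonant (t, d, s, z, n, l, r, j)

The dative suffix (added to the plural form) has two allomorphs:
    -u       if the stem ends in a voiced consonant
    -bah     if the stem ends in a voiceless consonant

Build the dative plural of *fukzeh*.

Since the final consonant of *fukzeh* is /h/ (velar/glottal), it takes -vug, giving *fukzehvug*.
The plural form *fukzehvug*: final consonant = /g/, voiced → -u → *fukzehvugu*.

fukzehvugu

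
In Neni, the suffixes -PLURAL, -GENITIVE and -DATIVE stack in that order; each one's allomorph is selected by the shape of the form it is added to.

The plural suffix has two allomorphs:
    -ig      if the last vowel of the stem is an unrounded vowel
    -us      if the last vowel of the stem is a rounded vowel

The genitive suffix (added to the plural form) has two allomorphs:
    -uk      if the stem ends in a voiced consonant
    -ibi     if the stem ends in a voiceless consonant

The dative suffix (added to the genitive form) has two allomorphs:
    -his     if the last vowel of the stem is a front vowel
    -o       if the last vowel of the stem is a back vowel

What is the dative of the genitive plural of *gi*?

*gi*: last vowel = /i/, an unrounded vowel → -ig → *giig*.
The plural form *giig*: final consonant = /g/, voiced → -uk → *giiguk*.
The genitive form *giiguk*: last vowel = /u/, a back vowel → -o → *giiguko*.

giiguko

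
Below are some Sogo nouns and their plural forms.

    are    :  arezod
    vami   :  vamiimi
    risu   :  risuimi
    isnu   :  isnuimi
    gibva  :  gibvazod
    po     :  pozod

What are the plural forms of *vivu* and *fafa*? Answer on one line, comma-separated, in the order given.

vivuimi, fafazod

Looking at the last vowel of each stem: -imi when the last vowel of the stem is a high vowel (*vami*, *risu*, *isnu*); -zod when the last vowel of the stem is a non-high vowel (*are*, *gibva*, *po*).
Since the last vowel of *vivu* is /u/ (a high vowel), it takes -imi, giving *vivuimi*.
*fafa*: last vowel = /a/, a non-high vowel → -zod → *fafazod*.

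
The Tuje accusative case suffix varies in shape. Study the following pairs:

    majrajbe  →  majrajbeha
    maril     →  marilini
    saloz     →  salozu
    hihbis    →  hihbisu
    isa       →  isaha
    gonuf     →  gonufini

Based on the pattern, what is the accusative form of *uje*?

ujeha

The alternation tracks the final sound of the stem — -u when the stem ends in a sibilant (*saloz*, *hihbis*); -ini when the stem ends in a non-sibilant consonant (*maril*, *gonuf*); -ha when the stem ends in a vowel (*majrajbe*, *isa*).
*uje* — final sound /e/ (a vowel) → -ha → *ujeha*.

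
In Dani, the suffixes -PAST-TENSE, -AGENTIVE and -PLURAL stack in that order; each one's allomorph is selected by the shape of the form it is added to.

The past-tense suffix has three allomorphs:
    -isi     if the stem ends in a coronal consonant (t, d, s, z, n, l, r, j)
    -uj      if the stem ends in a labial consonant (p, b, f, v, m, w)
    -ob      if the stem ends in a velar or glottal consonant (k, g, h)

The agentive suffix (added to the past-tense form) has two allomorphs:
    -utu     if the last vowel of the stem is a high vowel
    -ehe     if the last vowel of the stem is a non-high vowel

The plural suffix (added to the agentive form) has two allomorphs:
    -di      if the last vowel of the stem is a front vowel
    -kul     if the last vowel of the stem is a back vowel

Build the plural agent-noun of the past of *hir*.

The final consonant of *hir* is /r/, which is coronal, so the past-tense suffix is -isi, giving *hirisi*.
The past-tense form *hirisi* — last vowel /i/ (a high vowel) → -utu → *hirisiutu*.
The last vowel of the agentive form *hirisiutu* is /u/, which is a back vowel, so the plural suffix is -kul, giving *hirisiutukul*.

hirisiutukul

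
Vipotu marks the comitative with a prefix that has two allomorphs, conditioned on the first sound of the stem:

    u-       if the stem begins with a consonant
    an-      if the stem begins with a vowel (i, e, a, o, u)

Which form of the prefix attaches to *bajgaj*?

The first sound of *bajgaj* is /b/, which is a consonant, so the prefix is u-.

u-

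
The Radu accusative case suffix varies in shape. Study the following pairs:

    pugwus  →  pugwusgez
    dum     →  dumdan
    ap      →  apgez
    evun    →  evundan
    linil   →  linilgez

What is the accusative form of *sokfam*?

sokfamdan

The pattern is nasality of the final consonant: -dan when the stem ends in a nasal (*dum*, *evun*); -gez when the stem ends in a non-nasal consonant (*pugwus*, *ap*, *linil*).
The final consonant of *sokfam* is /m/, which is a nasal, so the suffix is -dan, giving *sokfamdan*.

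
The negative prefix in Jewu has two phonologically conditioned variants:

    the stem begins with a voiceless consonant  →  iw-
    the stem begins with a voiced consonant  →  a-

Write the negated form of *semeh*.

The first consonant of *semeh* is /s/, which is voiceless, so the prefix is iw-, giving *iwsemeh*.

iwsemeh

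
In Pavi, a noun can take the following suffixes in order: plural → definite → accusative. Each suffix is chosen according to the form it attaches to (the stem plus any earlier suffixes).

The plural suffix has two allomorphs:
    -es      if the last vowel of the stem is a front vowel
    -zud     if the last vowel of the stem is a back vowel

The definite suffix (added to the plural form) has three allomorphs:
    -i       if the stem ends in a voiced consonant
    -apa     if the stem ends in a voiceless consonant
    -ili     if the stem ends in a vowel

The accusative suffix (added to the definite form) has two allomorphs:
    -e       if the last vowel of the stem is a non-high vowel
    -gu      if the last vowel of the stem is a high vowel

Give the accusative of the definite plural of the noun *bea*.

*bea* — last vowel /a/ (a back vowel) → -zud → *beazud*.
Since the final sound of the plural form *beazud* is /d/ (a voiced consonant), it takes -i, giving *beazudi*.
The definite form *beazudi*: last vowel = /i/, a high vowel → -gu → *beazudigu*.

beazudigu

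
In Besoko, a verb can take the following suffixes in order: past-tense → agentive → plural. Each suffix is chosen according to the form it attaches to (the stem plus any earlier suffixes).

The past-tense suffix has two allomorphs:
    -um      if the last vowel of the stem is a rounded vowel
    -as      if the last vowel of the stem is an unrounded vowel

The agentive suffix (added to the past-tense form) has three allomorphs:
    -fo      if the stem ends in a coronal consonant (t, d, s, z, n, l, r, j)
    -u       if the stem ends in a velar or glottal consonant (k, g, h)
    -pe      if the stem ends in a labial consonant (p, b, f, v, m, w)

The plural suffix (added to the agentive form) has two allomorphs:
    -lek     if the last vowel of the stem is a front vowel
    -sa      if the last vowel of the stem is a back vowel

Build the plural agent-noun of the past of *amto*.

*amto*: last vowel = /o/, a rounded vowel → -um → *amtoum*.
Since the final consonant of the past-tense form *amtoum* is /m/ (labial), it takes -pe, giving *amtoumpe*.
Since the last vowel of the agentive form *amtoumpe* is /e/ (a front vowel), it takes -lek, giving *amtoumpelek*.

amtoumpelek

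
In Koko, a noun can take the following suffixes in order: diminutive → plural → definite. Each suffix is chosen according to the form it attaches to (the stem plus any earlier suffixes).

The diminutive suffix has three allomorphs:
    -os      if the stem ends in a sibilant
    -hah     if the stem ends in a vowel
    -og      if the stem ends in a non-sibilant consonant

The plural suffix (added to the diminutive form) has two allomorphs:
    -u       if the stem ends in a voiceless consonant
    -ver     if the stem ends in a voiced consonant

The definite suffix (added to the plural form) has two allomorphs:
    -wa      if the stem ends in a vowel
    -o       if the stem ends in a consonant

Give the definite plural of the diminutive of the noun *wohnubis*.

Since the final sound of *wohnubis* is /s/ (a sibilant), it takes -os, giving *wohnubisos*.
The diminutive form *wohnubisos*: final consonant = /s/, voiceless → -u → *wohnubisosu*.
The plural form *wohnubisosu*: final sound = /u/, a vowel → -wa → *wohnubisosuwa*.

wohnubisosuwa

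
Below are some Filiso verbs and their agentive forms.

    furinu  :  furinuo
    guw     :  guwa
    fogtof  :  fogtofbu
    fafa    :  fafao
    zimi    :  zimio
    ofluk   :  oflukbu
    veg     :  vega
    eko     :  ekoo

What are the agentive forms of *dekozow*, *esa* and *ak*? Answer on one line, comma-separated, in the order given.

dekozowa, esao, akbu

The pattern is voicing of the final sound: -bu when the stem ends in a voiceless consonant (*fogtof*, *ofluk*); -a when the stem ends in a voiced consonant (*guw*, *veg*); -o when the stem ends in a vowel (*furinu*, *fafa*, *zimi*, *eko*).
The final sound of *dekozow* is /w/, which is a voiced consonant, so the suffix is -a, giving *dekozowa*.
Since the final sound of *esa* is /a/ (a vowel), it takes -o, giving *esao*.
*ak*: final sound = /k/, a voiceless consonant → -bu → *akbu*.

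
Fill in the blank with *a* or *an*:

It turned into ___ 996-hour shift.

a

The indefinite article is chosen by the initial *sound* of the following word, not its spelling.
The number *996* is spoken "nine hundred …", beginning with /naɪn/ — a consonant sound.
So the article is *a*: It turned into a 996-hour shift.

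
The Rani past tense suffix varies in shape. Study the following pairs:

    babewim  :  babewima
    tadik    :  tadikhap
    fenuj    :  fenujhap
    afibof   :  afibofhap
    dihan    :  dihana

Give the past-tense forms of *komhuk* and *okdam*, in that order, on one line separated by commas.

Looking at the final consonant of each stem: -a when the stem ends in a nasal (*babewim*, *dihan*); -hap when the stem ends in a non-nasal consonant (*tadik*, *fenuj*, *afibof*).
The final consonant of *komhuk* is /k/, which is non-nasal, so the suffix is -hap, giving *komhukhap*.
The final consonant of *okdam* is /m/, which is a nasal, so the suffix is -a, giving *okdama*.

komhukhap, okdama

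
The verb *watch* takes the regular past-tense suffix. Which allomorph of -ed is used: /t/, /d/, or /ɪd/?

The stem *watch* ends in a voiceless consonant other than /t/.
The -ed suffix is realized as /ɪd/ after /t, d/; as /t/ after other voiceless consonants; and as /d/ after other voiced sounds.
So -ed on *watch* is pronounced /t/.

/t/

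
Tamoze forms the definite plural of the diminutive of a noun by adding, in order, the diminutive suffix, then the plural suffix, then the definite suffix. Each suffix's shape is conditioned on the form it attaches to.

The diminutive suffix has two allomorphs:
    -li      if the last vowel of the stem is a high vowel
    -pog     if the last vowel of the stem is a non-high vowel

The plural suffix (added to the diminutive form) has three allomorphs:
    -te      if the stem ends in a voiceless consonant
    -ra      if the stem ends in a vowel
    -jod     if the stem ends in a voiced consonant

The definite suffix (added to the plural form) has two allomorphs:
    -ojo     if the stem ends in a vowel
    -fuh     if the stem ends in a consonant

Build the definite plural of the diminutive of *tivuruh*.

*tivuruh*: last vowel = /u/, a high vowel → -li → *tivuruhli*.
The diminutive form *tivuruhli* — final sound /i/ (a vowel) → -ra → *tivuruhlira*.
The final sound of the plural form *tivuruhlira* is /a/, which is a vowel, so the definite suffix is -ojo, giving *tivuruhliraojo*.

tivuruhliraojo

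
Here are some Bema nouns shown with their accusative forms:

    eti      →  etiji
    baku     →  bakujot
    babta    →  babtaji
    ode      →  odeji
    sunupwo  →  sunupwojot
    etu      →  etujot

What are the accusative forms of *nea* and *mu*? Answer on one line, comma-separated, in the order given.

Looking at the last vowel of each stem: -jot when the last vowel of the stem is a rounded vowel (*baku*, *sunupwo*, *etu*); -ji when the last vowel of the stem is an unrounded vowel (*eti*, *babta*, *ode*).
Since the last vowel of *nea* is /a/ (an unrounded vowel), it takes -ji, giving *neaji*.
The last vowel of *mu* is /u/, which is a rounded vowel, so the suffix is -jot, giving *mujot*.

neaji, mujot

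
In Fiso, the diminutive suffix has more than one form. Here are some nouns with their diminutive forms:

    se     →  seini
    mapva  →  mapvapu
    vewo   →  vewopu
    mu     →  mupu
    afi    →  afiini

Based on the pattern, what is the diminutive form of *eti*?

Looking at the last vowel of each stem: -ini when the last vowel of the stem is a front vowel (*se*, *afi*); -pu when the last vowel of the stem is a back vowel (*mapva*, *vewo*, *mu*).
The last vowel of *eti* is /i/, which is a front vowel, so the suffix is -ini, giving *etiini*.

etiini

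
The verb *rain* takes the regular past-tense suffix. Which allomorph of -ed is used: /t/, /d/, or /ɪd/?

The stem *rain* ends in a voiced sound other than /d/.
The -ed suffix is realized as /ɪd/ after /t, d/; as /t/ after other voiceless consonants; and as /d/ after other voiced sounds.
So -ed on *rain* is pronounced /d/.

/d/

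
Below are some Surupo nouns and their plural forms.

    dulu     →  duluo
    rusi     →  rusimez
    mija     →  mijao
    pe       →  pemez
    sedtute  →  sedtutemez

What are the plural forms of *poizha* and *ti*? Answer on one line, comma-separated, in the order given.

poizhao, timez

The alternation tracks the last vowel of the stem — -mez when the last vowel of the stem is a front vowel (*rusi*, *pe*, *sedtute*); -o when the last vowel of the stem is a back vowel (*dulu*, *mija*).
The last vowel of *poizha* is /a/, which is a back vowel, so the suffix is -o, giving *poizhao*.
*ti* — last vowel /i/ (a front vowel) → -mez → *timez*.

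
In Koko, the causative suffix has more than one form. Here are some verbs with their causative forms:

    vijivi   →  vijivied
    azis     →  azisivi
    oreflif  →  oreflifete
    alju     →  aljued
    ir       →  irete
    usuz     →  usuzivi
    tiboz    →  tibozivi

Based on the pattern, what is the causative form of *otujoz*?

The pattern is sibilance of the final sound: -ivi when the stem ends in a sibilant (*azis*, *usuz*, *tiboz*); -ete when the stem ends in a non-sibilant consonant (*oreflif*, *ir*); -ed when the stem ends in a vowel (*vijivi*, *alju*).
*otujoz* — final sound /z/ (a sibilant) → -ivi → *otujozivi*.

otujozivi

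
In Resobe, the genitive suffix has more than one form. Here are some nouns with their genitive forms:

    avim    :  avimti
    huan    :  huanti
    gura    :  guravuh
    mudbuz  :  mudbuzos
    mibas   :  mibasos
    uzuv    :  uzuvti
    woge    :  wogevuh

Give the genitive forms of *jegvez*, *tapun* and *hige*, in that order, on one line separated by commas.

jegvezos, tapunti, higevuh

The pattern is sibilance of the final sound: -os when the stem ends in a sibilant (*mudbuz*, *mibas*); -ti when the stem ends in a non-sibilant consonant (*avim*, *huan*, *uzuv*); -vuh when the stem ends in a vowel (*gura*, *woge*).
*jegvez*: final sound = /z/, a sibilant → -os → *jegvezos*.
Since the final sound of *tapun* is /n/ (a non-sibilant consonant), it takes -ti, giving *tapunti*.
*hige* — final sound /e/ (a vowel) → -vuh → *higevuh*.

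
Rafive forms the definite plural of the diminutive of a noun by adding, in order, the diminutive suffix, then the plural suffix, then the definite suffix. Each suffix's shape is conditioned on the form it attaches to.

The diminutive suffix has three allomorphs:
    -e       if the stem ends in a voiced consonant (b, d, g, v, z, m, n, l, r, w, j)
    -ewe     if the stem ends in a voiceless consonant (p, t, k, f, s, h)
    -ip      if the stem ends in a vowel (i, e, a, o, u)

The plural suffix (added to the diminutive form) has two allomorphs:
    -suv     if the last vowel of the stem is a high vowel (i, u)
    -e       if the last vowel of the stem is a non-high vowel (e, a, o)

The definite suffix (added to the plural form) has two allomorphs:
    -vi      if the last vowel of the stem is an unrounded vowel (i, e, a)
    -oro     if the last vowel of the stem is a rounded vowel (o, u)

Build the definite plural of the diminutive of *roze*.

rozeipsuvoro

*roze* — final sound /e/ (a vowel) → -ip → *rozeip*.
The diminutive form *rozeip* — last vowel /i/ (a high vowel) → -suv → *rozeipsuv*.
The plural form *rozeipsuv* — last vowel /u/ (a rounded vowel) → -oro → *rozeipsuvoro*.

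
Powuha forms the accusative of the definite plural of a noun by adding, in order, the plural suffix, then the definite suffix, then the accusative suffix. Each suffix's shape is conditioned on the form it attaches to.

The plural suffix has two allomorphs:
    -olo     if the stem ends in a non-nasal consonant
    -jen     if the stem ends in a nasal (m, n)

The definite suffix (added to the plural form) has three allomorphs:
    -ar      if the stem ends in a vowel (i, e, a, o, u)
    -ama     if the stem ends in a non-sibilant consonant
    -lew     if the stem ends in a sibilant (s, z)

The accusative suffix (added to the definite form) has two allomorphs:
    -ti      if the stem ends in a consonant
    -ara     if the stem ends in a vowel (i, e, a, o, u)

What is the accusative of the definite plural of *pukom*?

pukomjenamaara

The final consonant of *pukom* is /m/, which is a nasal, so the plural suffix is -jen, giving *pukomjen*.
Since the final sound of the plural form *pukomjen* is /n/ (a non-sibilant consonant), it takes -ama, giving *pukomjenama*.
Since the final sound of the definite form *pukomjenama* is /a/ (a vowel), it takes -ara, giving *pukomjenamaara*.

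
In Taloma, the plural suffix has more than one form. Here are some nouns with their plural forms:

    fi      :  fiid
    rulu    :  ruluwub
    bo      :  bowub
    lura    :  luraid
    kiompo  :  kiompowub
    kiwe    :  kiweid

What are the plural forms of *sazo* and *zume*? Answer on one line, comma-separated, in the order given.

sazowub, zumeid

The suffix is conditioned by the last vowel: -wub when the last vowel of the stem is a rounded vowel (*rulu*, *bo*, *kiompo*); -id when the last vowel of the stem is an unrounded vowel (*fi*, *lura*, *kiwe*).
Since the last vowel of *sazo* is /o/ (a rounded vowel), it takes -wub, giving *sazowub*.
*zume*: last vowel = /e/, an unrounded vowel → -id → *zumeid*.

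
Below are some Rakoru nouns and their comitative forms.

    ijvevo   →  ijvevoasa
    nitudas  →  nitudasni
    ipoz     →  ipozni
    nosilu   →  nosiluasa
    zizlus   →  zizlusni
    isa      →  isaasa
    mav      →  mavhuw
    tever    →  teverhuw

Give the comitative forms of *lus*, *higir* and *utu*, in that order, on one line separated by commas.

Looking at the final sound of each stem: -ni when the stem ends in a sibilant (*nitudas*, *ipoz*, *zizlus*); -huw when the stem ends in a non-sibilant consonant (*mav*, *tever*); -asa when the stem ends in a vowel (*ijvevo*, *nosilu*, *isa*).
*lus* — final sound /s/ (a sibilant) → -ni → *lusni*.
The final sound of *higir* is /r/, which is a non-sibilant consonant, so the suffix is -huw, giving *higirhuw*.
*utu*: final sound = /u/, a vowel → -asa → *utuasa*.

lusni, higirhuw, utuasa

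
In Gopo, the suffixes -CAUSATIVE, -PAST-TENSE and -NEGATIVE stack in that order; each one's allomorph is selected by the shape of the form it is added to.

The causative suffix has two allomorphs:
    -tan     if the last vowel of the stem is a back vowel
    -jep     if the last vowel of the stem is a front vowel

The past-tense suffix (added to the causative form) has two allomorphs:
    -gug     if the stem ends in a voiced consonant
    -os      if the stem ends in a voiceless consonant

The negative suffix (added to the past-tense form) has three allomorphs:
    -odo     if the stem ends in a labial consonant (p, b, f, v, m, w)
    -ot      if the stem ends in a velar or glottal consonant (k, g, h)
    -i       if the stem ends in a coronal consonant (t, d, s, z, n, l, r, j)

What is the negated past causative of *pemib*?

pemibjeposi

Since the last vowel of *pemib* is /i/ (a front vowel), it takes -jep, giving *pemibjep*.
The final consonant of the causative form *pemibjep* is /p/, which is voiceless, so the past-tense suffix is -os, giving *pemibjepos*.
The past-tense form *pemibjepos* — final consonant /s/ (coronal) → -i → *pemibjeposi*.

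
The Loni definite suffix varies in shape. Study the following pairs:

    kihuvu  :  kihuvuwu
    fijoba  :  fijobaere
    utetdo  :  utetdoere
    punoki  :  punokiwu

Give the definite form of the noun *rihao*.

rihaoere

The suffix is conditioned by the last vowel: -wu when the last vowel of the stem is a high vowel (*kihuvu*, *punoki*); -ere when the last vowel of the stem is a non-high vowel (*fijoba*, *utetdo*).
Since the last vowel of *rihao* is /o/ (a non-high vowel), it takes -ere, giving *rihaoere*.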